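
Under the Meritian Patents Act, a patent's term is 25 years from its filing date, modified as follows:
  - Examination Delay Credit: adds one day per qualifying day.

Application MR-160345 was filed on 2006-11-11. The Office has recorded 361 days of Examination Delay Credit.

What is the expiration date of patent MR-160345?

Base term: filing date + 25 years → 11 November 2031.
Examination Delay Credit: +361 days → 6 November 2032.

November 6, 2032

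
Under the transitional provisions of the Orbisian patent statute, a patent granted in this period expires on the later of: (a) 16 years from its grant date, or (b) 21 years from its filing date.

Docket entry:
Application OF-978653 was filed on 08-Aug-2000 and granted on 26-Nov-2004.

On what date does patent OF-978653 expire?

(a) grant + 16 years → 26 November 2020.
(b) filing + 21 years → 8 August 2021.
Later of the two: 8 August 2021.

August 8, 2021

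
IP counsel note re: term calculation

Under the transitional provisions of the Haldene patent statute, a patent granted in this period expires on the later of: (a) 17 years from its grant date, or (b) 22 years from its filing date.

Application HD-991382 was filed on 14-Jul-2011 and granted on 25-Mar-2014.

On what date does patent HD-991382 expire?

July 14, 2033

(a) grant + 17 years → 25 March 2031.
(b) filing + 22 years → 14 July 2033.
Later of the two: 14 July 2033.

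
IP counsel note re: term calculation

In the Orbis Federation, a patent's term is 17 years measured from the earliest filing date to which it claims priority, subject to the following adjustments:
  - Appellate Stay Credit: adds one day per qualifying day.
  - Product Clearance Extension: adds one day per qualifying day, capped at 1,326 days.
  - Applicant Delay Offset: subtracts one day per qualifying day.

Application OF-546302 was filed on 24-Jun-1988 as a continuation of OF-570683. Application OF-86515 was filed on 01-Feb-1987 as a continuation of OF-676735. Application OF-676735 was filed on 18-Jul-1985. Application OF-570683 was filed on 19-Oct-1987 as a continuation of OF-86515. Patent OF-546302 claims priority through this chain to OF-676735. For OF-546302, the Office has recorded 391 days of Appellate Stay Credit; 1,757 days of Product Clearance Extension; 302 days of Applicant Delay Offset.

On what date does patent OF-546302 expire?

2006-06-02

Earliest priority filing: 18 July 1985.
Base term: 18 July 1985 + 17 years → 18 July 2002.
Appellate Stay Credit: +391 days → 13 August 2003.
Product Clearance Extension: 1757 days claimed exceeds the 1326-day cap, so +1326 days → 31 March 2007.
Applicant Delay Offset: −302 days → 2 June 2006.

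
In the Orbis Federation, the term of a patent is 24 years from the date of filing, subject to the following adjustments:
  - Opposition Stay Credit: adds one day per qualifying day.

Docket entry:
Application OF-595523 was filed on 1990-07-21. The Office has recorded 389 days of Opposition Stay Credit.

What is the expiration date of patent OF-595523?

Base term: filing date + 24 years → 21 July 2014.
Opposition Stay Credit: +389 days → 14 August 2015.

2015-08-14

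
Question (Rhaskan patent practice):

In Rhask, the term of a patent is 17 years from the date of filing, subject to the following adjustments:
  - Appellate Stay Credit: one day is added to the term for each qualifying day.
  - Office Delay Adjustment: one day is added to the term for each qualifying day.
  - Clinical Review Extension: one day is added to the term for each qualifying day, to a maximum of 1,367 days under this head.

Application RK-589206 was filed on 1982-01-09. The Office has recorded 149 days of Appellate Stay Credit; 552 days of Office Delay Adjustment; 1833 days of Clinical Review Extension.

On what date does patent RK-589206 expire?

September 7, 2004

Base term: filing date + 17 years → 9 January 1999.
Appellate Stay Credit: +149 days → 7 June 1999.
Office Delay Adjustment: +552 days → 10 December 2000.
Clinical Review Extension: 1833 days claimed exceeds the 1367-day cap, so +1367 days → 7 September 2004.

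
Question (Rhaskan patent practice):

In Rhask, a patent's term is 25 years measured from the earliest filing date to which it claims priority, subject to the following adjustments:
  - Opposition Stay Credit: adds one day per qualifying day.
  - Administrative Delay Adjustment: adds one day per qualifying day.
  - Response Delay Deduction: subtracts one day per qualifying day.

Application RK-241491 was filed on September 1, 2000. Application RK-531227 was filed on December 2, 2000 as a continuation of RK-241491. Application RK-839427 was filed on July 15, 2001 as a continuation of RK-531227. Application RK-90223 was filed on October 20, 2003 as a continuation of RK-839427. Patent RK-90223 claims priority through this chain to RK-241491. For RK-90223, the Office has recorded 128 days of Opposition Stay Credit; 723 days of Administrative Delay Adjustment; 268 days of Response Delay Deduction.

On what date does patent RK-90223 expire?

2027-04-07

Earliest priority filing: 1 September 2000.
Base term: 1 September 2000 + 25 years → 1 September 2025.
Opposition Stay Credit: +128 days → 7 January 2026.
Administrative Delay Adjustment: +723 days → 31 December 2027.
Response Delay Deduction: −268 days → 7 April 2027.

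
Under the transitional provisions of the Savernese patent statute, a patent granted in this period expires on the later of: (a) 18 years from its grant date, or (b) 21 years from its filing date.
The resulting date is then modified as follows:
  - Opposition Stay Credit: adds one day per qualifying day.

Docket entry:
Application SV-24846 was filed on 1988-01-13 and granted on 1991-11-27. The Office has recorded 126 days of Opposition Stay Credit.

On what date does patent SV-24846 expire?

2010-04-02

(a) grant + 18 years → 27 November 2009.
(b) filing + 21 years → 13 January 2009.
Later of the two: 27 November 2009.
Opposition Stay Credit: +126 days → 2 April 2010.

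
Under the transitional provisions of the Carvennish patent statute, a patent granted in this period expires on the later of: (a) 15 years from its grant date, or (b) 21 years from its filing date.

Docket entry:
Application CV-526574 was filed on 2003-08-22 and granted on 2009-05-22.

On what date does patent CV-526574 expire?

(a) grant + 15 years → 22 May 2024.
(b) filing + 21 years → 22 August 2024.
Later of the two: 22 August 2024.

2024-08-22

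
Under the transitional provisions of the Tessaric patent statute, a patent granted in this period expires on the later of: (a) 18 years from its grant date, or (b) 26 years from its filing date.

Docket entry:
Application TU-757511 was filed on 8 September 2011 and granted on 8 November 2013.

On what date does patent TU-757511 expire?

2037-09-08

(a) grant + 18 years → 8 November 2031.
(b) filing + 26 years → 8 September 2037.
Later of the two: 8 September 2037.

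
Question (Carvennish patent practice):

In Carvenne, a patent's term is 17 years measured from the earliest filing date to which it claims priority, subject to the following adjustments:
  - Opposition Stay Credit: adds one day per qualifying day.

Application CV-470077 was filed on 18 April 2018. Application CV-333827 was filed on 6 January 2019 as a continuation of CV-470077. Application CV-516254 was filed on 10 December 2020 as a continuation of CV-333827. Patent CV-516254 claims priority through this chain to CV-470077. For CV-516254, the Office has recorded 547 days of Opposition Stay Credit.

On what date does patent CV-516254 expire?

2036-10-16

Earliest priority filing: 18 April 2018.
Base term: 18 April 2018 + 17 years → 18 April 2035.
Opposition Stay Credit: +547 days → 16 October 2036.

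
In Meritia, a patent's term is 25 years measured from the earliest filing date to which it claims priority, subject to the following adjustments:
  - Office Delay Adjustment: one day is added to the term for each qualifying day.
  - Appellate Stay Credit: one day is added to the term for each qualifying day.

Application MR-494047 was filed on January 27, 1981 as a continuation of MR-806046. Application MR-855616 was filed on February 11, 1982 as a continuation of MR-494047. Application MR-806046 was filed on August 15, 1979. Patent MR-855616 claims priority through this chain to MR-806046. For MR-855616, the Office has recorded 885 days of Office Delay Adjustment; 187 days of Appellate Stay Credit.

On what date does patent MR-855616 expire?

2007-07-23

Earliest priority filing: 15 August 1979.
Base term: 15 August 1979 + 25 years → 15 August 2004.
Office Delay Adjustment: +885 days → 17 January 2007.
Appellate Stay Credit: +187 days → 23 July 2007.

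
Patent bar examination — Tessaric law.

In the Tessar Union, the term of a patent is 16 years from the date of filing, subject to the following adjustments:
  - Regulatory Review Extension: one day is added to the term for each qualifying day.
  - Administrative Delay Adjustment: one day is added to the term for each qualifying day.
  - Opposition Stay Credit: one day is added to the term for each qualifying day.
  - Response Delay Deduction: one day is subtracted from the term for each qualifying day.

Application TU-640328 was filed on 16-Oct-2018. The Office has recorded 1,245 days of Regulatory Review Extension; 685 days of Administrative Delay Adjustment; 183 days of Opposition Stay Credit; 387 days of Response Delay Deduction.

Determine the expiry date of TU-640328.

July 8, 2039

Base term: filing date + 16 years → 16 October 2034.
Regulatory Review Extension: +1245 days → 14 March 2038.
Administrative Delay Adjustment: +685 days → 28 January 2040.
Opposition Stay Credit: +183 days → 29 July 2040.
Response Delay Deduction: −387 days → 8 July 2039.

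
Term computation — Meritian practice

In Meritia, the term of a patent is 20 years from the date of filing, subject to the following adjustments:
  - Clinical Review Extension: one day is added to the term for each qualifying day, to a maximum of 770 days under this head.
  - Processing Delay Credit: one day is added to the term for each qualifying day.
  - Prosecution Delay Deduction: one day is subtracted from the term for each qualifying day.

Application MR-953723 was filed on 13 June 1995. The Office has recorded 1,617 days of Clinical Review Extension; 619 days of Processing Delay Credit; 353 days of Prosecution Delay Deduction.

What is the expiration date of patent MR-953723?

Base term: filing date + 20 years → 13 June 2015.
Clinical Review Extension: 1617 days claimed exceeds the 770-day cap, so +770 days → 22 July 2017.
Processing Delay Credit: +619 days → 2 April 2019.
Prosecution Delay Deduction: −353 days → 14 April 2018.

2018-04-14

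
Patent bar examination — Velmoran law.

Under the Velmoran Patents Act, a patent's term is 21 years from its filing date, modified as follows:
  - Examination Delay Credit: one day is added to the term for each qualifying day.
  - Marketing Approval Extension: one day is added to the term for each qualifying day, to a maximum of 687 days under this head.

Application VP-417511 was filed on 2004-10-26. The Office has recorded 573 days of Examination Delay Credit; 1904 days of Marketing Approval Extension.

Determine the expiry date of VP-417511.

Base term: filing date + 21 years → 26 October 2025.
Examination Delay Credit: +573 days → 22 May 2027.
Marketing Approval Extension: 1904 days claimed exceeds the 687-day cap, so +687 days → 8 April 2029.

2029-04-08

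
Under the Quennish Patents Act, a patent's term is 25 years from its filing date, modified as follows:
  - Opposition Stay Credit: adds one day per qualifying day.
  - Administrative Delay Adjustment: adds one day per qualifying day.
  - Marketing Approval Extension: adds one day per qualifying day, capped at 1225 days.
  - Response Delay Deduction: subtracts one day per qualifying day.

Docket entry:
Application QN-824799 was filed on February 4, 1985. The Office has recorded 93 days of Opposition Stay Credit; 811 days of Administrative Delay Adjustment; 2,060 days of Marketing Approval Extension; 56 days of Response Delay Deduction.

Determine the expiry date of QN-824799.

2015-10-09

Base term: filing date + 25 years → 4 February 2010.
Opposition Stay Credit: +93 days → 8 May 2010.
Administrative Delay Adjustment: +811 days → 27 July 2012.
Marketing Approval Extension: 2060 days claimed exceeds the 1225-day cap, so +1225 days → 4 December 2015.
Response Delay Deduction: −56 days → 9 October 2015.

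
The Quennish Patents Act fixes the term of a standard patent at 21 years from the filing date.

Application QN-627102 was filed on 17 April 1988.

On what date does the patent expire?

April 17, 2009

Filing date + 21 years → 17 April 2009.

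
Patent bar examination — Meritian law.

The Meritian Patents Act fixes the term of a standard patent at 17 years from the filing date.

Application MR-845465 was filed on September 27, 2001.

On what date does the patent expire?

Filing date + 17 years → 27 September 2018.

September 27, 2018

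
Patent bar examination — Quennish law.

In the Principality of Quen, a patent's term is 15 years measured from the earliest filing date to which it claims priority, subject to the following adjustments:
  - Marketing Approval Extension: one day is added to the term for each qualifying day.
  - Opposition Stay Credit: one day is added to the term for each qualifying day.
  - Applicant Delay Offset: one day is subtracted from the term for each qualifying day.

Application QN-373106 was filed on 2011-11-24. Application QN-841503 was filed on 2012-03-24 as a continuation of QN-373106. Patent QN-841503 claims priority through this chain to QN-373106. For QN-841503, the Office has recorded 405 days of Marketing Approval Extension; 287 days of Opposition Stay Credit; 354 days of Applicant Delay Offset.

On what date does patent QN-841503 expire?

Earliest priority filing: 24 November 2011.
Base term: 24 November 2011 + 15 years → 24 November 2026.
Marketing Approval Extension: +405 days → 3 January 2028.
Opposition Stay Credit: +287 days → 16 October 2028.
Applicant Delay Offset: −354 days → 28 October 2027.

October 28, 2027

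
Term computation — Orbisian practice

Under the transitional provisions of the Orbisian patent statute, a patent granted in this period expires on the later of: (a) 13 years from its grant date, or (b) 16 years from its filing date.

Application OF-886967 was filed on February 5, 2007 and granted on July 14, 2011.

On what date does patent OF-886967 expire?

2024-07-14

(a) grant + 13 years → 14 July 2024.
(b) filing + 16 years → 5 February 2023.
Later of the two: 14 July 2024.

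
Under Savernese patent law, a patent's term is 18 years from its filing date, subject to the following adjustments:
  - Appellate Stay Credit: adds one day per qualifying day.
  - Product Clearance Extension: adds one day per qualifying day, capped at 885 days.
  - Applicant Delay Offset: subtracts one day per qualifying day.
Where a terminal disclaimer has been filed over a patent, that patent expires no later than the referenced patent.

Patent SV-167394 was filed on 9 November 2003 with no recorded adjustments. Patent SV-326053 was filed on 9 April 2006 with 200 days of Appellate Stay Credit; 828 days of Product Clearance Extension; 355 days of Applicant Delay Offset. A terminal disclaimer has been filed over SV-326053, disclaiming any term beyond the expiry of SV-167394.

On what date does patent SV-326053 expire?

November 9, 2021

Natural term of SV-326053:
  Base: filing + 18 years → 9 April 2024.
  Appellate Stay Credit: +200 days → 26 October 2024.
  Product Clearance Extension: 828 days (within the 885-day cap) → +828 days → 1 February 2027.
  Applicant Delay Offset: −355 days → 11 February 2026.
Expiry of referenced patent SV-167394:
  Base: filing + 18 years → 9 November 2021.
Terminal disclaimer: SV-326053 expires on the earlier of 11 February 2026 and 9 November 2021.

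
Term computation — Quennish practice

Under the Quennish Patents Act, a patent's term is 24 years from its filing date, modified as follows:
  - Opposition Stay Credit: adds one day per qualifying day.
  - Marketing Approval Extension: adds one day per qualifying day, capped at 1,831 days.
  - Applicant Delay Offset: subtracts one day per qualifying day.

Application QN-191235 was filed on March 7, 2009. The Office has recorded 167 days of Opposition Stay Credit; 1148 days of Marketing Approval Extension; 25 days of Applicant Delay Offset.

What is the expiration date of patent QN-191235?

Base term: filing date + 24 years → 7 March 2033.
Opposition Stay Credit: +167 days → 21 August 2033.
Marketing Approval Extension: 1148 days (within the 1831-day cap) → +1148 days → 12 October 2036.
Applicant Delay Offset: −25 days → 17 September 2036.

2036-09-17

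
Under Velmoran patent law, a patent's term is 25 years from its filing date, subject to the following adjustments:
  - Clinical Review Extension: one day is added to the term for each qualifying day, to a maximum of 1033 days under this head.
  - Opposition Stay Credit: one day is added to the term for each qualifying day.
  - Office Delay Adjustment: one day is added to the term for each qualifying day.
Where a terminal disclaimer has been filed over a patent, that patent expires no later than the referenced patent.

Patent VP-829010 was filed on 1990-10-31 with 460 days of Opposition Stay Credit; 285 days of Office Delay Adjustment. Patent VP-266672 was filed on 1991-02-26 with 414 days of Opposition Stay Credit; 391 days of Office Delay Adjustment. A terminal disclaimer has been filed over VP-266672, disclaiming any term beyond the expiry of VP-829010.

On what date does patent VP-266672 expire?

Natural term of VP-266672:
  Base: filing + 25 years → 26 February 2016.
  Opposition Stay Credit: +414 days → 15 April 2017.
  Office Delay Adjustment: +391 days → 11 May 2018.
Expiry of referenced patent VP-829010:
  Base: filing + 25 years → 31 October 2015.
  Opposition Stay Credit: +460 days → 2 February 2017.
  Office Delay Adjustment: +285 days → 14 November 2017.
Terminal disclaimer: VP-266672 expires on the earlier of 11 May 2018 and 14 November 2017.

2017-11-14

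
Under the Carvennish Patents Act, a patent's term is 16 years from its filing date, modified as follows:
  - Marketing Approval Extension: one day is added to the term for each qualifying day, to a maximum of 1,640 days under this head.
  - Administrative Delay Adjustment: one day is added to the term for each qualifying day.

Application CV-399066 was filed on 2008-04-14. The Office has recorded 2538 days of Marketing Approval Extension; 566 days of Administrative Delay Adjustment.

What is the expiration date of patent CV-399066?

Base term: filing date + 16 years → 14 April 2024.
Marketing Approval Extension: 2538 days claimed exceeds the 1640-day cap, so +1640 days → 10 October 2028.
Administrative Delay Adjustment: +566 days → 29 April 2030.

April 29, 2030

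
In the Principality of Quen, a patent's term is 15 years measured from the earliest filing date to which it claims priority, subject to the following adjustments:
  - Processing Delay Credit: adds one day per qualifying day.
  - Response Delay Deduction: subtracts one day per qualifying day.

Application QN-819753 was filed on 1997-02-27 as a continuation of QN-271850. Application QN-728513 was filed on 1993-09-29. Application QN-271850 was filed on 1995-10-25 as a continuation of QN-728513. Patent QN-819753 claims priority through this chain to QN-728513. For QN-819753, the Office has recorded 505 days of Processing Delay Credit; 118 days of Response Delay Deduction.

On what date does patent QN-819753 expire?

October 21, 2009

Earliest priority filing: 29 September 1993.
Base term: 29 September 1993 + 15 years → 29 September 2008.
Processing Delay Credit: +505 days → 16 February 2010.
Response Delay Deduction: −118 days → 21 October 2009.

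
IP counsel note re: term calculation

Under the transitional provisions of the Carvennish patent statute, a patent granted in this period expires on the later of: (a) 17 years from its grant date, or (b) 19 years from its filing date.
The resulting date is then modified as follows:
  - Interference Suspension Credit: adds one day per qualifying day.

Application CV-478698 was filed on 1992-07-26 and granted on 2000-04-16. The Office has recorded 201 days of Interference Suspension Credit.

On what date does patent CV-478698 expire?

November 3, 2017

(a) grant + 17 years → 16 April 2017.
(b) filing + 19 years → 26 July 2011.
Later of the two: 16 April 2017.
Interference Suspension Credit: +201 days → 3 November 2017.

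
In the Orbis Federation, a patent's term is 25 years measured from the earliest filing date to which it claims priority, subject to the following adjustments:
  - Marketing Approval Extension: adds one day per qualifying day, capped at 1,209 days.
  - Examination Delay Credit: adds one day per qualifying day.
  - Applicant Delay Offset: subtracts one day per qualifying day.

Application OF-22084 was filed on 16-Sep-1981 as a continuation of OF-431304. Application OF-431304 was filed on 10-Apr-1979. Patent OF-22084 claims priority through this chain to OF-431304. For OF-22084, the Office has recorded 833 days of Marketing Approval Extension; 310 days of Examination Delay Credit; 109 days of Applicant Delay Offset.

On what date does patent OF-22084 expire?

Earliest priority filing: 10 April 1979.
Base term: 10 April 1979 + 25 years → 10 April 2004.
Marketing Approval Extension: 833 days (within the 1209-day cap) → +833 days → 22 July 2006.
Examination Delay Credit: +310 days → 28 May 2007.
Applicant Delay Offset: −109 days → 8 February 2007.

February 8, 2007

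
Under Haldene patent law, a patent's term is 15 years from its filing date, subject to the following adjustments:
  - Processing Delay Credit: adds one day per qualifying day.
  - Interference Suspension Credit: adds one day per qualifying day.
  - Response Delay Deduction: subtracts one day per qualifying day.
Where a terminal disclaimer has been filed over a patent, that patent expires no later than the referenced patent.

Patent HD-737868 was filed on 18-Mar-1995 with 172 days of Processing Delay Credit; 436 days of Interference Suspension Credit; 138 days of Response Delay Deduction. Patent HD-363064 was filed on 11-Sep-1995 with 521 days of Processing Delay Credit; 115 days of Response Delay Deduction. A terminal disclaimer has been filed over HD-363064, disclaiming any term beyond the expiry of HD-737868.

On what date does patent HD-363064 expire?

July 1, 2011

Natural term of HD-363064:
  Base: filing + 15 years → 11 September 2010.
  Processing Delay Credit: +521 days → 14 February 2012.
  Response Delay Deduction: −115 days → 22 October 2011.
Expiry of referenced patent HD-737868:
  Base: filing + 15 years → 18 March 2010.
  Processing Delay Credit: +172 days → 6 September 2010.
  Interference Suspension Credit: +436 days → 16 November 2011.
  Response Delay Deduction: −138 days → 1 July 2011.
Terminal disclaimer: HD-363064 expires on the earlier of 22 October 2011 and 1 July 2011.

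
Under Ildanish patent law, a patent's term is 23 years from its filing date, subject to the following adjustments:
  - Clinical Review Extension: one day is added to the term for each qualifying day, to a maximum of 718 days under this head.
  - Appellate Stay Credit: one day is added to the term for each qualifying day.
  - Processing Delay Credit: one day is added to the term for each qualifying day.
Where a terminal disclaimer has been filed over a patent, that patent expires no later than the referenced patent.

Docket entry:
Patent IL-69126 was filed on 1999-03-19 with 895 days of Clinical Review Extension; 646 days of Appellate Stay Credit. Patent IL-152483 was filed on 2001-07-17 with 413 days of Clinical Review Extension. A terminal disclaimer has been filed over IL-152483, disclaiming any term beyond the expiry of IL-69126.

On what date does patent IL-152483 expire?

Natural term of IL-152483:
  Base: filing + 23 years → 17 July 2024.
  Clinical Review Extension: 413 days (within the 718-day cap) → +413 days → 3 September 2025.
Expiry of referenced patent IL-69126:
  Base: filing + 23 years → 19 March 2022.
  Clinical Review Extension: 895 days claimed exceeds the 718-day cap, so +718 days → 6 March 2024.
  Appellate Stay Credit: +646 days → 12 December 2025.
Terminal disclaimer: IL-152483 expires on the earlier of 3 September 2025 and 12 December 2025.

2025-09-03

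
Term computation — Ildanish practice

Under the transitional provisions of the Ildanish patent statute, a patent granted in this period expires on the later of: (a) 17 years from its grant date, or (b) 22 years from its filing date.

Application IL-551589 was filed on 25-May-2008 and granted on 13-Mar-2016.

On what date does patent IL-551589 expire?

(a) grant + 17 years → 13 March 2033.
(b) filing + 22 years → 25 May 2030.
Later of the two: 13 March 2033.

2033-03-13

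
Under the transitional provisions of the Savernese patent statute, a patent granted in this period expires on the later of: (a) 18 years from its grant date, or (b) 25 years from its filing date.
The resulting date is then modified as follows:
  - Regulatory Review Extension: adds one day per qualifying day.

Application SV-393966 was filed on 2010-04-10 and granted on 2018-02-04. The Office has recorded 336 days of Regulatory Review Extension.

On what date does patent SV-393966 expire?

(a) grant + 18 years → 4 February 2036.
(b) filing + 25 years → 10 April 2035.
Later of the two: 4 February 2036.
Regulatory Review Extension: +336 days → 5 January 2037.

January 5, 2037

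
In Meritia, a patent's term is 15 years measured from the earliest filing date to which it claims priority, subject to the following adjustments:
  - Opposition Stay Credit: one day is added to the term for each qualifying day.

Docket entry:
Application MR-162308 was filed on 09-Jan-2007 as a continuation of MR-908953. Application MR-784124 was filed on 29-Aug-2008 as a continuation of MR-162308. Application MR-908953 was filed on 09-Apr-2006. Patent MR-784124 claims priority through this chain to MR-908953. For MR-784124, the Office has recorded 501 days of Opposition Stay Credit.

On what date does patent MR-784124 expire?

August 23, 2022

Earliest priority filing: 9 April 2006.
Base term: 9 April 2006 + 15 years → 9 April 2021.
Opposition Stay Credit: +501 days → 23 August 2022.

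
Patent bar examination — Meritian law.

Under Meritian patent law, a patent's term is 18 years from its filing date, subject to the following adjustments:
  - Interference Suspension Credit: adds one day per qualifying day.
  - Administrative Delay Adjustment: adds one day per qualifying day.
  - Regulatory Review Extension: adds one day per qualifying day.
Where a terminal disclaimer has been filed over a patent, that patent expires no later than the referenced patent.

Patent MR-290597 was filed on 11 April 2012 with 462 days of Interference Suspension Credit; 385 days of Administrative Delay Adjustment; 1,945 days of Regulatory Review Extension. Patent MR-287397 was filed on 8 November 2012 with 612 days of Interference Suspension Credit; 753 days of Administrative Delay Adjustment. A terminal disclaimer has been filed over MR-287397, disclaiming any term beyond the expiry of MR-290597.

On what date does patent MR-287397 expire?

Natural term of MR-287397:
  Base: filing + 18 years → 8 November 2030.
  Interference Suspension Credit: +612 days → 12 July 2032.
  Administrative Delay Adjustment: +753 days → 4 August 2034.
Expiry of referenced patent MR-290597:
  Base: filing + 18 years → 11 April 2030.
  Interference Suspension Credit: +462 days → 17 July 2031.
  Administrative Delay Adjustment: +385 days → 5 August 2032.
  Regulatory Review Extension: +1945 days → 2 December 2037.
Terminal disclaimer: MR-287397 expires on the earlier of 4 August 2034 and 2 December 2037.

2034-08-04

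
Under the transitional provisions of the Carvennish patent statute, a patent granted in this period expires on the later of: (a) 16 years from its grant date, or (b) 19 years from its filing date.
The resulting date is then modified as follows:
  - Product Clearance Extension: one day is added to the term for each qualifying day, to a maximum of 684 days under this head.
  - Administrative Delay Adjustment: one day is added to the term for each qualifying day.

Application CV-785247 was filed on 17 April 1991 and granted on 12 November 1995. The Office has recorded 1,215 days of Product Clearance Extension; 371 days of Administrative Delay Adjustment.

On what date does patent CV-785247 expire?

(a) grant + 16 years → 12 November 2011.
(b) filing + 19 years → 17 April 2010.
Later of the two: 12 November 2011.
Product Clearance Extension: 1215 days claimed exceeds the 684-day cap, so +684 days → 26 September 2013.
Administrative Delay Adjustment: +371 days → 2 October 2014.

October 2, 2014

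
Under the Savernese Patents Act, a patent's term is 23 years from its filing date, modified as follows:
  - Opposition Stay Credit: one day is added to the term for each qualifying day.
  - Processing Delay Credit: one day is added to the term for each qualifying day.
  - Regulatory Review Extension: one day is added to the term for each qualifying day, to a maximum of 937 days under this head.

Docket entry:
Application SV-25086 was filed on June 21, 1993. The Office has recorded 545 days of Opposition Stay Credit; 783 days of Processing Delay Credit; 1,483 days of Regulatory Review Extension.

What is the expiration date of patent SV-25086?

September 3, 2022

Base term: filing date + 23 years → 21 June 2016.
Opposition Stay Credit: +545 days → 18 December 2017.
Processing Delay Credit: +783 days → 9 February 2020.
Regulatory Review Extension: 1483 days claimed exceeds the 937-day cap, so +937 days → 3 September 2022.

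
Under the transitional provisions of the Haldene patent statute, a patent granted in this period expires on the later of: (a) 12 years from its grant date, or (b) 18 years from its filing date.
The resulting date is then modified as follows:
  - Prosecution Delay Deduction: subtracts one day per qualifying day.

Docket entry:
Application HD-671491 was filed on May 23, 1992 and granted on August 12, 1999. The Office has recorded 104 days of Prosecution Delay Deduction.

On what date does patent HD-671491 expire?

2011-04-30

(a) grant + 12 years → 12 August 2011.
(b) filing + 18 years → 23 May 2010.
Later of the two: 12 August 2011.
Prosecution Delay Deduction: −104 days → 30 April 2011.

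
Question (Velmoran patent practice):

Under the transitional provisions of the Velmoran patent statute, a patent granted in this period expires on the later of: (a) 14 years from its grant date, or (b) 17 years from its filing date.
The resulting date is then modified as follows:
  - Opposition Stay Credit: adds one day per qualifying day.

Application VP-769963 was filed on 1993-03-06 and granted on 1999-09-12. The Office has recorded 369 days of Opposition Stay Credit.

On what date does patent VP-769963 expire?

(a) grant + 14 years → 12 September 2013.
(b) filing + 17 years → 6 March 2010.
Later of the two: 12 September 2013.
Opposition Stay Credit: +369 days → 16 September 2014.

2014-09-16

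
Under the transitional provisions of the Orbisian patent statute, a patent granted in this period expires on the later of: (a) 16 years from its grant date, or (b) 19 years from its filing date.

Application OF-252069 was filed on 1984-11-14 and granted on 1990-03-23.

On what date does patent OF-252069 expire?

March 23, 2006

(a) grant + 16 years → 23 March 2006.
(b) filing + 19 years → 14 November 2003.
Later of the two: 23 March 2006.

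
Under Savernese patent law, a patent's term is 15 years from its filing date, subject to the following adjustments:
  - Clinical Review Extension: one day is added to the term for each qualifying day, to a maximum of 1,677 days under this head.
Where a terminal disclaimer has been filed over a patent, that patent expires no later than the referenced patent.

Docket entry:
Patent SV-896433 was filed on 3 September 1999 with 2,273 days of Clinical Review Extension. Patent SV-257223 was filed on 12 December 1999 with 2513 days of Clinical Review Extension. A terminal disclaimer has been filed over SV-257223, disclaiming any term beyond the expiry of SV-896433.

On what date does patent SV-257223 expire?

April 7, 2019

Natural term of SV-257223:
  Base: filing + 15 years → 12 December 2014.
  Clinical Review Extension: 2513 days claimed exceeds the 1677-day cap, so +1677 days → 16 July 2019.
Expiry of referenced patent SV-896433:
  Base: filing + 15 years → 3 September 2014.
  Clinical Review Extension: 2273 days claimed exceeds the 1677-day cap, so +1677 days → 7 April 2019.
Terminal disclaimer: SV-257223 expires on the earlier of 16 July 2019 and 7 April 2019.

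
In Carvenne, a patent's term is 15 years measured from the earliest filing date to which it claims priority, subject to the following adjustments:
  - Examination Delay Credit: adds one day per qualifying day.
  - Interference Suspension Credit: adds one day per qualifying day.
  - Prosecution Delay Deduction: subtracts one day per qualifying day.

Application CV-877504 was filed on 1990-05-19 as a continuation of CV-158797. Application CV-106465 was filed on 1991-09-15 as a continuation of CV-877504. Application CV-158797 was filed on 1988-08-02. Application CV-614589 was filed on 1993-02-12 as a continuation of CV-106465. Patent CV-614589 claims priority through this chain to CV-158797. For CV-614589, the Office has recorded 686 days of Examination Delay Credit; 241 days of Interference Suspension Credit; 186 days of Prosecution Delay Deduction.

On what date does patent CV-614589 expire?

Earliest priority filing: 2 August 1988.
Base term: 2 August 1988 + 15 years → 2 August 2003.
Examination Delay Credit: +686 days → 18 June 2005.
Interference Suspension Credit: +241 days → 14 February 2006.
Prosecution Delay Deduction: −186 days → 12 August 2005.

2005-08-12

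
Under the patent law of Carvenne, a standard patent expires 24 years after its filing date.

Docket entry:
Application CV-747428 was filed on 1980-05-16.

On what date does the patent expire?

May 16, 2004

Filing date + 24 years → 16 May 2004.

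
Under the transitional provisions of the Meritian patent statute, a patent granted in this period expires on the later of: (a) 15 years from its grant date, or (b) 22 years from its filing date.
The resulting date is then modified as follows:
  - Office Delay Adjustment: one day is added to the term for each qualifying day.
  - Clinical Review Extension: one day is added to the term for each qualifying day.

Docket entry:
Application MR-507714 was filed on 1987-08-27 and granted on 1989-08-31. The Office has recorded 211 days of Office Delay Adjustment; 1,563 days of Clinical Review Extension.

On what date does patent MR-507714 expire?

(a) grant + 15 years → 31 August 2004.
(b) filing + 22 years → 27 August 2009.
Later of the two: 27 August 2009.
Office Delay Adjustment: +211 days → 26 March 2010.
Clinical Review Extension: +1563 days → 6 July 2014.

2014-07-06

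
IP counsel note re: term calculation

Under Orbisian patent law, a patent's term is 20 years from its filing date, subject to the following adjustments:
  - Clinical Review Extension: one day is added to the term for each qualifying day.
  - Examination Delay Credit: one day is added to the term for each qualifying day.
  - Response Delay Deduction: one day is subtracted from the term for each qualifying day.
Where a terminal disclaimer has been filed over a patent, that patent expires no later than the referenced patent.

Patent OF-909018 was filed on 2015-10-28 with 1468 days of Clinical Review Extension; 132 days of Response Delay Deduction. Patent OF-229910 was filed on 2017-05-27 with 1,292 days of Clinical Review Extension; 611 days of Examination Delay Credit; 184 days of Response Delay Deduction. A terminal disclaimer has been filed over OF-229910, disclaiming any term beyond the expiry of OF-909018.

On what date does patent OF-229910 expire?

2039-06-25

Natural term of OF-229910:
  Base: filing + 20 years → 27 May 2037.
  Clinical Review Extension: +1292 days → 9 December 2040.
  Examination Delay Credit: +611 days → 12 August 2042.
  Response Delay Deduction: −184 days → 9 February 2042.
Expiry of referenced patent OF-909018:
  Base: filing + 20 years → 28 October 2035.
  Clinical Review Extension: +1468 days → 4 November 2039.
  Response Delay Deduction: −132 days → 25 June 2039.
Terminal disclaimer: OF-229910 expires on the earlier of 9 February 2042 and 25 June 2039.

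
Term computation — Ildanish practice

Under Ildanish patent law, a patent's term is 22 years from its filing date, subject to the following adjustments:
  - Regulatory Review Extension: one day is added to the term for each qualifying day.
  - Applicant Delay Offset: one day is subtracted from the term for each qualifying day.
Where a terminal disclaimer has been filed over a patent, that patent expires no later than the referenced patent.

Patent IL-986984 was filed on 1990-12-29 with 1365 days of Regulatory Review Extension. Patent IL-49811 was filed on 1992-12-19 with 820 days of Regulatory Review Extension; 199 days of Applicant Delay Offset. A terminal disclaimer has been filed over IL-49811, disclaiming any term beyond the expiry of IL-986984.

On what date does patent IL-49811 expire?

Natural term of IL-49811:
  Base: filing + 22 years → 19 December 2014.
  Regulatory Review Extension: +820 days → 18 March 2017.
  Applicant Delay Offset: −199 days → 31 August 2016.
Expiry of referenced patent IL-986984:
  Base: filing + 22 years → 29 December 2012.
  Regulatory Review Extension: +1365 days → 24 September 2016.
Terminal disclaimer: IL-49811 expires on the earlier of 31 August 2016 and 24 September 2016.

August 31, 2016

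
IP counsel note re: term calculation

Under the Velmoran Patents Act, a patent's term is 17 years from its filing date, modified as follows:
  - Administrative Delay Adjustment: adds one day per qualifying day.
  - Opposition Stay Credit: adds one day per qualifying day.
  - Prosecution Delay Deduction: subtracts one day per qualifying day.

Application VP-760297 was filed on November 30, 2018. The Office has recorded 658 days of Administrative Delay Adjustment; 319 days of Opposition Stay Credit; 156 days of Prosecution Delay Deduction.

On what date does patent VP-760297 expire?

Base term: filing date + 17 years → 30 November 2035.
Administrative Delay Adjustment: +658 days → 18 September 2037.
Opposition Stay Credit: +319 days → 3 August 2038.
Prosecution Delay Deduction: −156 days → 28 February 2038.

February 28, 2038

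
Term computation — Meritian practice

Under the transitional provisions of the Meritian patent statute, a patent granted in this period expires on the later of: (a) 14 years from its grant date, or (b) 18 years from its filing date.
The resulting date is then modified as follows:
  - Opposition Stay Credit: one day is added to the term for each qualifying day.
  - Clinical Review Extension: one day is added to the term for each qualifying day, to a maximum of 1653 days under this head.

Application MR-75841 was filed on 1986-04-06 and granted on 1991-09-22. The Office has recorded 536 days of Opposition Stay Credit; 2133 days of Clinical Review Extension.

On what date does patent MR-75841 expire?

(a) grant + 14 years → 22 September 2005.
(b) filing + 18 years → 6 April 2004.
Later of the two: 22 September 2005.
Opposition Stay Credit: +536 days → 12 March 2007.
Clinical Review Extension: 2133 days claimed exceeds the 1653-day cap, so +1653 days → 20 September 2011.

September 20, 2011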